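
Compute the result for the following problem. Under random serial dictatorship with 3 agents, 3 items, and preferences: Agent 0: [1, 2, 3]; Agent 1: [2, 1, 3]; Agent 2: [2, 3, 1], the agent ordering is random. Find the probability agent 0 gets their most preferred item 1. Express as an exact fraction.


Step 1: Agent 0 wants item 1
Step 2: There are 6 possible orderings of agents
Step 3: In 5 orderings, agent 0 gets item 1
Step 4: Probability = 5/6

5/6


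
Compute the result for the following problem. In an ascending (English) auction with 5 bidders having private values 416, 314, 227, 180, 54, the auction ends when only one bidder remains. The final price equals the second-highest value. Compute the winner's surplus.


Step 1: Identify the highest value: 416
Step 2: Identify the second-highest value: 314
Step 3: The final price = second-highest value = 314
Step 4: Surplus = 416 - 314 = 102

102


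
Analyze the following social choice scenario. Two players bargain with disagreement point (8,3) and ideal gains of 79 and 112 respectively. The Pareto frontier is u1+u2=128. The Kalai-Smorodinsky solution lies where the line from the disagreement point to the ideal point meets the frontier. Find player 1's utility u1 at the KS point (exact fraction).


Step 1: At the KS point, (u1-d1)/r1 = (u2-d2)/r2 = t and u1+u2 = 128
Step 2: u1 = d1 + r1*t and u2 = d2 + r2*t, so (d1 + r1*t) + (d2 + r2*t) = 128
Step 3: t = (128 - 8 - 3)/(79 + 112) = 117/191
Step 4: u1 = d1 + r1*t = 8 + 79 * 117/191 = 10771/191
Step 5: (Check: u2 = d2 + r2*t = 13677/191; u1+u2 = 10771/191 + 13677/191 = 128, on the frontier.)

10771/191


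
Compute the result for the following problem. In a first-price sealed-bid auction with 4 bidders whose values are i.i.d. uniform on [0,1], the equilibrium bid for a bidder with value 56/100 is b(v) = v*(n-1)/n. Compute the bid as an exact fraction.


Step 1: The symmetric BNE bidding function is b(v) = v * (n-1) / n
Step 2: Substitute v = 14/25 and n = 4
Step 3: b = 14/25 * 3/4
Step 4: b = 21/50

21/50


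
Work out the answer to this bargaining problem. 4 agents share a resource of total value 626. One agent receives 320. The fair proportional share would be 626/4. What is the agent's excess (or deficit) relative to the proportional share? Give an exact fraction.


Step 1: Proportional share = 626/4 = 313/2
Step 2: Agent's actual allocation = 320
Step 3: Excess = 320 - 313/2 = 327/2

327/2


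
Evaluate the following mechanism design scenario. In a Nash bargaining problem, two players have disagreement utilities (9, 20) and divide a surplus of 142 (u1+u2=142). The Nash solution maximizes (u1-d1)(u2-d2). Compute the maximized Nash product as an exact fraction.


Step 1: The Nash solution splits surplus symmetrically above the disagreement point
Step 2: u1 = (total + d1 - d2)/2 = (142 + 9 - 20)/2 = 131/2
Step 3: u2 = (total - d1 + d2)/2 = (142 - 9 + 20)/2 = 153/2
Step 4: Nash product = (131/2 - 9) * (153/2 - 20)
Step 5: = 113/2 * 113/2 = 12769/4

12769/4


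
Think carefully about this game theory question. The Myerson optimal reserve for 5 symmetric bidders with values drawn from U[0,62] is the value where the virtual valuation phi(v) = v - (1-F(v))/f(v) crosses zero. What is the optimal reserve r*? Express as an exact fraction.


Step 1: For U[0,62], F(v) = v/62 and f(v) = 1/62
Step 2: phi(v) = v - (1 - v/62)/(1/62) = v - (62 - v) = 2v - 62
Step 3: Set phi(r*) = 0: 2r* - 62 = 0
Step 4: r* = 62/2 = 31 (the number of bidders n = 5 does not enter)

31


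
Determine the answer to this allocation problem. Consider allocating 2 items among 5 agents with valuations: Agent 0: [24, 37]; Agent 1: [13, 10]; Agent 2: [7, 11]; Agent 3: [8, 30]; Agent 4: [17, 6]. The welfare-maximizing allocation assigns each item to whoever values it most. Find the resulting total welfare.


Step 1: For each item, find the maximum value among all agents.
Step 2: Item 0 -> Agent 0 (value 24)
Step 3: Item 1 -> Agent 0 (value 37)
Step 4: Total welfare = 24 + 37 = 61

61


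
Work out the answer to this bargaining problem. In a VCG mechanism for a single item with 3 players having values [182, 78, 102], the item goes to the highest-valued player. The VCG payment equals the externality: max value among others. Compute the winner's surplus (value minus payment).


Step 1: The winner is the agent with the highest value: agent 0 with value 182
Step 2: Values of other agents: [78, 102]
Step 3: VCG payment = max of others' values = 102
Step 4: Surplus = 182 - 102 = 80

80


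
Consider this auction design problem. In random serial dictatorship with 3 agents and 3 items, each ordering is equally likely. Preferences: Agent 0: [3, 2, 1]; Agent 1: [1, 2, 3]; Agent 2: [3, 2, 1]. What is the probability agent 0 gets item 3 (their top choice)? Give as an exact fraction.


Step 1: Agent 0 wants item 3
Step 2: There are 6 possible orderings of agents
Step 3: In 3 orderings, agent 0 gets item 3
Step 4: Probability = 3/6 = 1/2

1/2


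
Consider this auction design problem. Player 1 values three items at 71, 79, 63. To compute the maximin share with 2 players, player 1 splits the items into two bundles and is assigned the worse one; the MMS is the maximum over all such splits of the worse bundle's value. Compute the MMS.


Step 1: Item values = 71, 79, 63
Step 2: Enumerate all 2-bundle partitions and take the smaller bundle:
  Partition 1: {71} vs {79,63} -> bundles 71, 142; min = 71
  Partition 2: {79} vs {71,63} -> bundles 79, 134; min = 79
  Partition 3: {63} vs {71,79} -> bundles 63, 150; min = 63
Step 3: MMS = max(71, 79, 63) = 79

79


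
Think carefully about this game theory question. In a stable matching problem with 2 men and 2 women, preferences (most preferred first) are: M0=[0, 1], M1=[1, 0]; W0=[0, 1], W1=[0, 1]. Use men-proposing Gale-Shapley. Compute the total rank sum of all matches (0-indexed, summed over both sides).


Step 1: Run Gale-Shapley (men propose, women hold best offer):
  M0 proposes to W0; she accepts
  M1 proposes to W1; she accepts
Step 2: Final matching: W0-M0, W1-M1
Step 3: 0-indexed ranks (man's rank of his match, then woman's): 0 + 0 + 0 + 1
Step 4: Total rank sum = 1

1


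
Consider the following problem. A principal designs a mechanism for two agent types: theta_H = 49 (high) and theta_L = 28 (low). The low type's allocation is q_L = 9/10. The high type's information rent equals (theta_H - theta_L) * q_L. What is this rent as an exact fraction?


Step 1: theta_H - theta_L = 49 - 28 = 21
Step 2: Information rent = (theta_H - theta_L) * q_L
Step 3: = 21 * 9/10
Step 4: = 189/10

189/10


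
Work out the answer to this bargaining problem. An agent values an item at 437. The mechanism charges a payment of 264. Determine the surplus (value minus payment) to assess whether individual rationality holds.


Step 1: Surplus = value - payment = 437 - 264 = 173
Step 2: IR is satisfied (surplus >= 0)

173


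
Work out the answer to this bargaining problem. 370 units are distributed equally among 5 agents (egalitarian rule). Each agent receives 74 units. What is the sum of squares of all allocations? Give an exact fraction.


Step 1: Each agent's share = 370/5 = 74
Step 2: Square of each share = (74)^2 = 5476
Step 3: Sum of squares = 5 * 5476 = 27380

27380


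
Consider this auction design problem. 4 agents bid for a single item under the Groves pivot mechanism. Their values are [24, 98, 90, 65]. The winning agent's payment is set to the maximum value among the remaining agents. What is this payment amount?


Step 1: The efficient winner is agent 1 with value 98
Step 2: Other agents' values: [24, 90, 65]
Step 3: Pivot payment = max(others) = 90
Step 4: The winner pays 90

90


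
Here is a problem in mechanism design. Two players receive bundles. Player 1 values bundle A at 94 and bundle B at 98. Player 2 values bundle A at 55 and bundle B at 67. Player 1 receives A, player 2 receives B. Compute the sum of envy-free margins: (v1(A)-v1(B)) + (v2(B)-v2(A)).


Step 1: Player 1's margin = v1(A) - v1(B) = 94 - 98 = -4
Step 2: Player 2's margin = v2(B) - v2(A) = 67 - 55 = 12
Step 3: Total margin = -4 + 12 = 8

8


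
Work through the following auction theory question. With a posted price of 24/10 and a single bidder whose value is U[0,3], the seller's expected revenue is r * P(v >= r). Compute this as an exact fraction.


Step 1: Posted price r = 12/5, value support [0,3]
Step 2: P(v >= r) = (3 - 12/5)/3 = 1/5
Step 3: Expected revenue = r * P(v >= r) = 12/5 * 1/5
Step 4: Revenue = 12/25

12/25


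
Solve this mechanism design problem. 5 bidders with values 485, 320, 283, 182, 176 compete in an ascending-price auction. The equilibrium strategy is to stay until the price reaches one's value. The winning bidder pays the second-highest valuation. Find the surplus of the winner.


Step 1: Identify the highest value: 485
Step 2: Identify the second-highest value: 320
Step 3: The final price = second-highest value = 320
Step 4: Surplus = 485 - 320 = 165

165


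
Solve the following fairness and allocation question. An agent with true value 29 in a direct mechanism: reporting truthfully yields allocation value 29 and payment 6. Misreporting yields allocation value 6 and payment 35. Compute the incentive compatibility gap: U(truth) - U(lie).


Step 1: U(truth) = value - payment = 29 - 6 = 23
Step 2: U(lie) = allocation - payment = 6 - 35 = -29
Step 3: IC gap = 23 - (-29) = 52

52


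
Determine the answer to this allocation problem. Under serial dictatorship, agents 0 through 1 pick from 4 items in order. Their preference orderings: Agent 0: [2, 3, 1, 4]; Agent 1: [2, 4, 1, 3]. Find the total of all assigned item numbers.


Step 1: Agent 0 picks item 2
Step 2: Agent 1 picks item 4
Step 3: Sum = 2 + 4 = 6

6


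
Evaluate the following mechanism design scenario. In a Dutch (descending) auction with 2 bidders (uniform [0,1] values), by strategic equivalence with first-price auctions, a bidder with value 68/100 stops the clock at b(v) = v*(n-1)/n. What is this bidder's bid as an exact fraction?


Step 1: Dutch auctions are strategically equivalent to first-price auctions
Step 2: The equilibrium bid is b(v) = v*(n-1)/n
Step 3: b = 17/25 * 1/2
Step 4: b = 17/50

17/50


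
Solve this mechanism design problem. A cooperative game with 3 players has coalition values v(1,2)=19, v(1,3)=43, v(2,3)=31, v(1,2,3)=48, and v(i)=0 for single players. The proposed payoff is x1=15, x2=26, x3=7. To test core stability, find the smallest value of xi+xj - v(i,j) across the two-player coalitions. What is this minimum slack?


Step 1: Slack for coalition (1,2): x1+x2 - v12 = 41 - 19 = 22
Step 2: Slack for coalition (1,3): x1+x3 - v13 = 22 - 43 = -21
Step 3: Slack for coalition (2,3): x2+x3 - v23 = 33 - 31 = 2
Step 4: Minimum slack = min(22, -21, 2) = -21, attained by (1,3); coalition (1,3) can block (slack < 0), so the allocation is not in the core

-21


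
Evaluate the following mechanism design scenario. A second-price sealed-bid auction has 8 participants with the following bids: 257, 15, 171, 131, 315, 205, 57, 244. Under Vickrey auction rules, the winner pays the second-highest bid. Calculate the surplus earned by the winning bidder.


Step 1: Sort bids in descending order: 315, 257, 244, 205, 171, 131, 57, 15
Step 2: The winning bid is the highest: 315
Step 3: The payment equals the second-highest bid: 257
Step 4: Surplus = winner's bid - payment = 315 - 257 = 58

58


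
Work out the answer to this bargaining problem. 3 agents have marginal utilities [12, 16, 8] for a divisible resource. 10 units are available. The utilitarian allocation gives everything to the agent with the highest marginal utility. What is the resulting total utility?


Step 1: The marginal utilities are [12, 16, 8]
Step 2: The highest marginal utility is 16
Step 3: All 10 units go to that agent
Step 4: Total utility = 16 * 10 = 160

160


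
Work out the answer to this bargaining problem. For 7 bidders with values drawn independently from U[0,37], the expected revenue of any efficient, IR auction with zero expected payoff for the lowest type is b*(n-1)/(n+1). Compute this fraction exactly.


Step 1: By Revenue Equivalence, expected revenue = b*(n-1)/(n+1)
Step 2: Substituting n = 7, b = 37
Step 3: Revenue = 37*(7-1)/(7+1) = 37*6/8
Step 4: Revenue = 222/8 = 111/4

111/4


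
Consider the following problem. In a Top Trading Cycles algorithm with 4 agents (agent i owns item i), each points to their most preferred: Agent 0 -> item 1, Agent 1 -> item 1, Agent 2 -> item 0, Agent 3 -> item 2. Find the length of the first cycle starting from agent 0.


Step 1: Trace the pointer graph from agent 0: 0 -> 1 -> 1
Step 2: A cycle is detected when we revisit agent 1
Step 3: The cycle is: 1 -> 1
Step 4: Cycle length = 1

1


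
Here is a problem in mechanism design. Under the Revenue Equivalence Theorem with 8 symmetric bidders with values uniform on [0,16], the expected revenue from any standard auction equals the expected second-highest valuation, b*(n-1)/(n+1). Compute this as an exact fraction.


Step 1: By Revenue Equivalence, expected revenue = b*(n-1)/(n+1)
Step 2: Substituting n = 8, b = 16
Step 3: Revenue = 16*(8-1)/(8+1) = 16*7/9
Step 4: Revenue = 112/9

112/9


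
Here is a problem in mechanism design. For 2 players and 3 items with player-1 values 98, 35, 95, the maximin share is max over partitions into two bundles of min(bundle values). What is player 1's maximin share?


Step 1: Item values = 98, 35, 95
Step 2: Enumerate all 2-bundle partitions and take the smaller bundle:
  Partition 1: {98} vs {35,95} -> bundles 98, 130; min = 98
  Partition 2: {35} vs {98,95} -> bundles 35, 193; min = 35
  Partition 3: {95} vs {98,35} -> bundles 95, 133; min = 95
Step 3: MMS = max(98, 35, 95) = 98

98


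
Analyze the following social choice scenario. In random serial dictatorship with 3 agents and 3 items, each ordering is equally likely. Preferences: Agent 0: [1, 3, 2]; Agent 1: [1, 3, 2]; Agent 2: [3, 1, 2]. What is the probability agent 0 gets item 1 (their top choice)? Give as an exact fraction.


Step 1: Agent 0 wants item 1
Step 2: There are 6 possible orderings of agents
Step 3: In 3 orderings, agent 0 gets item 1
Step 4: Probability = 3/6 = 1/2

1/2


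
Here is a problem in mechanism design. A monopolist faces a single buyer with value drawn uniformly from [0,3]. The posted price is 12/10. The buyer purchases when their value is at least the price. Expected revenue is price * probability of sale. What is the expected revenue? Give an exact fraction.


Step 1: Posted price r = 6/5, value support [0,3]
Step 2: P(v >= r) = (3 - 6/5)/3 = 3/5
Step 3: Expected revenue = r * P(v >= r) = 6/5 * 3/5
Step 4: Revenue = 18/25

18/25


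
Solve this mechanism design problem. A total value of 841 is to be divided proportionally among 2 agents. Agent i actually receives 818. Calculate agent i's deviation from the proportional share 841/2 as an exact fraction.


Step 1: Proportional share = 841/2
Step 2: Agent's actual allocation = 818
Step 3: Excess = 818 - 841/2 = 795/2

795/2


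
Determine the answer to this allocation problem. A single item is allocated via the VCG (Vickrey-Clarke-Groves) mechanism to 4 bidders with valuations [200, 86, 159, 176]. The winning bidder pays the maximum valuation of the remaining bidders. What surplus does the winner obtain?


Step 1: The winner is the agent with the highest value: agent 0 with value 200
Step 2: Values of other agents: [86, 159, 176]
Step 3: VCG payment = max of others' values = 176
Step 4: Surplus = 200 - 176 = 24

24


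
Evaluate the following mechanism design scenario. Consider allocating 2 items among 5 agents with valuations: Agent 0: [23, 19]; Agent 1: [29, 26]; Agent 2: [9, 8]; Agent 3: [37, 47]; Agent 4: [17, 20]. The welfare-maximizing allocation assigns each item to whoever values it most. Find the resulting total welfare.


Step 1: For each item, find the maximum value among all agents.
Step 2: Item 0 -> Agent 3 (value 37)
Step 3: Item 1 -> Agent 3 (value 47)
Step 4: Total welfare = 37 + 47 = 84

84


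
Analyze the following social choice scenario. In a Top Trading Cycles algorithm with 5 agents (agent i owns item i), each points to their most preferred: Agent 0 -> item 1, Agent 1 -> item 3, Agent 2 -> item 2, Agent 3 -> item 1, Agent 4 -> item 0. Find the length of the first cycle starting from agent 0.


Step 1: Trace the pointer graph from agent 0: 0 -> 1 -> 3 -> 1
Step 2: A cycle is detected when we revisit agent 1
Step 3: The cycle is: 1 -> 3 -> 1
Step 4: Cycle length = 2

2


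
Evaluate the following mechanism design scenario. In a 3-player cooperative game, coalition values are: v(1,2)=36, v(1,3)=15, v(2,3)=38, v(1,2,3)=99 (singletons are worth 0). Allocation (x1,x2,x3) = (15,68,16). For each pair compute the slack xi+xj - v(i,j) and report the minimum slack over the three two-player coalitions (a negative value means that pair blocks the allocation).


Step 1: Slack for coalition (1,2): x1+x2 - v12 = 83 - 36 = 47
Step 2: Slack for coalition (1,3): x1+x3 - v13 = 31 - 15 = 16
Step 3: Slack for coalition (2,3): x2+x3 - v23 = 84 - 38 = 46
Step 4: Minimum slack = min(47, 16, 46) = 16, attained by (1,3); no pair can gain by deviating, so the allocation is in the core

16


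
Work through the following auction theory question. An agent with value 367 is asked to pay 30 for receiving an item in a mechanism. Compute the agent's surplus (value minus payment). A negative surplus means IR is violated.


Step 1: Surplus = value - payment = 367 - 30 = 337
Step 2: IR is satisfied (surplus >= 0)

337


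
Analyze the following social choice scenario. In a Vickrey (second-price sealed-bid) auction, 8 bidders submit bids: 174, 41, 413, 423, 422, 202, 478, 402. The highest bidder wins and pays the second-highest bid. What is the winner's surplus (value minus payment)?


Step 1: Sort bids in descending order: 478, 423, 422, 413, 402, 202, 174, 41
Step 2: The winning bid is the highest: 478
Step 3: The payment equals the second-highest bid: 423
Step 4: Surplus = winner's bid - payment = 478 - 423 = 55

55


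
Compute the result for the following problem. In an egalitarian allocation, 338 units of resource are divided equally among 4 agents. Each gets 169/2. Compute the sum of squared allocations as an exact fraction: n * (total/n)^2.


Step 1: Each agent's share = 338/4 = 169/2
Step 2: Square of each share = (169/2)^2 = 28561/4
Step 3: Sum of squares = 4 * 28561/4 = 28561

28561


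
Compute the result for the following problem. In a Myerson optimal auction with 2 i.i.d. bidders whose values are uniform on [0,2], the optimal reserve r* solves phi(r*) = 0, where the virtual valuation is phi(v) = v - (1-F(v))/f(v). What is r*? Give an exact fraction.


Step 1: For U[0,2], F(v) = v/2 and f(v) = 1/2
Step 2: phi(v) = v - (1 - v/2)/(1/2) = v - (2 - v) = 2v - 2
Step 3: Set phi(r*) = 0: 2r* - 2 = 0
Step 4: r* = 2/2 = 1 (the number of bidders n = 2 does not enter)

1


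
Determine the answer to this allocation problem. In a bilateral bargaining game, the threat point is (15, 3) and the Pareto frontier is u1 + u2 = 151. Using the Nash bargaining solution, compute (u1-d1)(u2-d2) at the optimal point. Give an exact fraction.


Step 1: The Nash solution splits surplus symmetrically above the disagreement point
Step 2: u1 = (total + d1 - d2)/2 = (151 + 15 - 3)/2 = 163/2
Step 3: u2 = (total - d1 + d2)/2 = (151 - 15 + 3)/2 = 139/2
Step 4: Nash product = (163/2 - 15) * (139/2 - 3)
Step 5: = 133/2 * 133/2 = 17689/4

17689/4


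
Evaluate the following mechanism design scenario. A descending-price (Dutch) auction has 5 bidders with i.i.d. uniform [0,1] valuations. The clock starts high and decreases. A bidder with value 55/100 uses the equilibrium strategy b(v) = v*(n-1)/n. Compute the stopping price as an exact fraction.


Step 1: Dutch auctions are strategically equivalent to first-price auctions
Step 2: The equilibrium bid is b(v) = v*(n-1)/n
Step 3: b = 11/20 * 4/5
Step 4: b = 11/25

11/25


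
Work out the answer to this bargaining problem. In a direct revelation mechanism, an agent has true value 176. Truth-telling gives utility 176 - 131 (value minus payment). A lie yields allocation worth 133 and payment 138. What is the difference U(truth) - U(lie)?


Step 1: U(truth) = value - payment = 176 - 131 = 45
Step 2: U(lie) = allocation - payment = 133 - 138 = -5
Step 3: IC gap = 45 - (-5) = 50

50


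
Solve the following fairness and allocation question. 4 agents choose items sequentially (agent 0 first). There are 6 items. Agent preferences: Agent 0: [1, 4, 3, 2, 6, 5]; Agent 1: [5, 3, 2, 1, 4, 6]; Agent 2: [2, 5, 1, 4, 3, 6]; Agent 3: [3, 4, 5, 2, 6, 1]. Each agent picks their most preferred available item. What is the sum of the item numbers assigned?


Step 1: Agent 0 picks item 1
Step 2: Agent 1 picks item 5
Step 3: Agent 2 picks item 2
Step 4: Agent 3 picks item 3
Step 5: Sum = 1 + 5 + 2 + 3 = 11

11


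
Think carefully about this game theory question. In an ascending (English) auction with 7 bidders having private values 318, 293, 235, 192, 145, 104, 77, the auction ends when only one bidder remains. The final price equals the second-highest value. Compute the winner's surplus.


Step 1: Identify the highest value: 318
Step 2: Identify the second-highest value: 293
Step 3: The final price = second-highest value = 293
Step 4: Surplus = 318 - 293 = 25

25


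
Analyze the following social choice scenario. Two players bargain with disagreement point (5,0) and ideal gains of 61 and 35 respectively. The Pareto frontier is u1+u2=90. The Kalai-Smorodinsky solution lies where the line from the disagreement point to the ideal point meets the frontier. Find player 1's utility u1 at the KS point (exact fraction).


Step 1: At the KS point, (u1-d1)/r1 = (u2-d2)/r2 = t and u1+u2 = 90
Step 2: u1 = d1 + r1*t and u2 = d2 + r2*t, so (d1 + r1*t) + (d2 + r2*t) = 90
Step 3: t = (90 - 5 - 0)/(61 + 35) = 85/96
Step 4: u1 = d1 + r1*t = 5 + 61 * 85/96 = 5665/96
Step 5: (Check: u2 = d2 + r2*t = 2975/96; u1+u2 = 5665/96 + 2975/96 = 90, on the frontier.)

5665/96


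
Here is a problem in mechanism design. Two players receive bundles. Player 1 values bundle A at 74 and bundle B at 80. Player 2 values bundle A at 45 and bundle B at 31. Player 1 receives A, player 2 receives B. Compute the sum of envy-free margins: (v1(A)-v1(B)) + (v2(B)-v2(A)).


Step 1: Player 1's margin = v1(A) - v1(B) = 74 - 80 = -6
Step 2: Player 2's margin = v2(B) - v2(A) = 31 - 45 = -14
Step 3: Total margin = -6 + -14 = -20

-20


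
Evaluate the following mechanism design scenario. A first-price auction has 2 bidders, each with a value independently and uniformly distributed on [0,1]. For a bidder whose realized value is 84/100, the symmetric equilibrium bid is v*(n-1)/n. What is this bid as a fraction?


Step 1: The symmetric BNE bidding function is b(v) = v * (n-1) / n
Step 2: Substitute v = 21/25 and n = 2
Step 3: b = 21/25 * 1/2
Step 4: b = 21/50

21/50


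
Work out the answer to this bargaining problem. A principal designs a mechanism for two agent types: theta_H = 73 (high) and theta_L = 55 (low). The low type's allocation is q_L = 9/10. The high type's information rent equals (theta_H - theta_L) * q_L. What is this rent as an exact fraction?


Step 1: theta_H - theta_L = 73 - 55 = 18
Step 2: Information rent = (theta_H - theta_L) * q_L
Step 3: = 18 * 9/10
Step 4: = 81/5

81/5


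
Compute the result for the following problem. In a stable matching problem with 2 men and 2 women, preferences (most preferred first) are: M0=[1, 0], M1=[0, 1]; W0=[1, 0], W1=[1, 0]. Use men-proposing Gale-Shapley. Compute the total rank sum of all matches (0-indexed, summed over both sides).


Step 1: Run Gale-Shapley (men propose, women hold best offer):
  M0 proposes to W1; she accepts
  M1 proposes to W0; she accepts
Step 2: Final matching: W0-M1, W1-M0
Step 3: 0-indexed ranks (man's rank of his match, then woman's): 0 + 0 + 0 + 1
Step 4: Total rank sum = 1

1


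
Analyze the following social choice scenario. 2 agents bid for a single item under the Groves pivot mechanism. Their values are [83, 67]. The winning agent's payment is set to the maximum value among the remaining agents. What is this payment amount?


Step 1: The efficient winner is agent 0 with value 83
Step 2: Other agents' values: [67]
Step 3: Pivot payment = max(others) = 67
Step 4: The winner pays 67

67


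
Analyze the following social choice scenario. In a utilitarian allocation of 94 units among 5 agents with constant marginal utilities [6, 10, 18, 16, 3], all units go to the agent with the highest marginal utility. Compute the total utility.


Step 1: The marginal utilities are [6, 10, 18, 16, 3]
Step 2: The highest marginal utility is 18
Step 3: All 94 units go to that agent
Step 4: Total utility = 18 * 94 = 1692

1692


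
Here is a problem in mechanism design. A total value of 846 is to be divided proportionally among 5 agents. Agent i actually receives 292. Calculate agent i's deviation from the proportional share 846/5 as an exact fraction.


Step 1: Proportional share = 846/5
Step 2: Agent's actual allocation = 292
Step 3: Excess = 292 - 846/5 = 614/5

614/5


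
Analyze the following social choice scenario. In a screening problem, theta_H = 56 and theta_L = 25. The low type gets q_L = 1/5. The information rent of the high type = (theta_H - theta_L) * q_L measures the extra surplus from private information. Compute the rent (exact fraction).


Step 1: theta_H - theta_L = 56 - 25 = 31
Step 2: Information rent = (theta_H - theta_L) * q_L
Step 3: = 31 * 1/5
Step 4: = 31/5

31/5


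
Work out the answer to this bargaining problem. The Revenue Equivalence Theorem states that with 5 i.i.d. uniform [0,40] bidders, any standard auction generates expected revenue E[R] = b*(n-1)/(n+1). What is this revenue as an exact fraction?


Step 1: By Revenue Equivalence, expected revenue = b*(n-1)/(n+1)
Step 2: Substituting n = 5, b = 40
Step 3: Revenue = 40*(5-1)/(5+1) = 40*4/6
Step 4: Revenue = 160/6 = 80/3

80/3


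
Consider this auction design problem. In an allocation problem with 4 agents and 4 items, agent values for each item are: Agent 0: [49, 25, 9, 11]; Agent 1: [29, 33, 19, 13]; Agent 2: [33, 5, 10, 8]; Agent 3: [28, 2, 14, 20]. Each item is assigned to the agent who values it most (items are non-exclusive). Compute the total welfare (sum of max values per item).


Step 1: For each item, find the maximum value among all agents.
Step 2: Item 0 -> Agent 0 (value 49)
Step 3: Item 1 -> Agent 1 (value 33)
Step 4: Item 2 -> Agent 1 (value 19)
Step 5: Item 3 -> Agent 3 (value 20)
Step 6: Total welfare = 49 + 33 + 19 + 20 = 121

121


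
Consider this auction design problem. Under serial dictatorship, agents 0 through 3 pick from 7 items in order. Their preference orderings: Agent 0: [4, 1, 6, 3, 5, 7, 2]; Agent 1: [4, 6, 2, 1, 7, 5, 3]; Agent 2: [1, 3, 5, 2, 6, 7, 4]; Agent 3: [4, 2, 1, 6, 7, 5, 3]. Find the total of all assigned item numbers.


Step 1: Agent 0 picks item 4
Step 2: Agent 1 picks item 6
Step 3: Agent 2 picks item 1
Step 4: Agent 3 picks item 2
Step 5: Sum = 4 + 6 + 1 + 2 = 13

13


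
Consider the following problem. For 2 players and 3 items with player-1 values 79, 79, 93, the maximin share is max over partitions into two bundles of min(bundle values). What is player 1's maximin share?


Step 1: Item values = 79, 79, 93
Step 2: Enumerate all 2-bundle partitions and take the smaller bundle:
  Partition 1: {79} vs {79,93} -> bundles 79, 172; min = 79
  Partition 2: {79} vs {79,93} -> bundles 79, 172; min = 79
  Partition 3: {93} vs {79,79} -> bundles 93, 158; min = 93
Step 3: MMS = max(79, 79, 93) = 93

93


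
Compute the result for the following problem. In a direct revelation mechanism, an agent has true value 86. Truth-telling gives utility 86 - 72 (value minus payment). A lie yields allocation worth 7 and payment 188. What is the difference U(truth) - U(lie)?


Step 1: U(truth) = value - payment = 86 - 72 = 14
Step 2: U(lie) = allocation - payment = 7 - 188 = -181
Step 3: IC gap = 14 - (-181) = 195

195


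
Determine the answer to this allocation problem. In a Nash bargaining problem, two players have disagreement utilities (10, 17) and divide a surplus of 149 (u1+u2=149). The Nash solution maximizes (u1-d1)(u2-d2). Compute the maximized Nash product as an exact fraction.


Step 1: The Nash solution splits surplus symmetrically above the disagreement point
Step 2: u1 = (total + d1 - d2)/2 = (149 + 10 - 17)/2 = 71
Step 3: u2 = (total - d1 + d2)/2 = (149 - 10 + 17)/2 = 78
Step 4: Nash product = (71 - 10) * (78 - 17)
Step 5: = 61 * 61 = 3721

3721


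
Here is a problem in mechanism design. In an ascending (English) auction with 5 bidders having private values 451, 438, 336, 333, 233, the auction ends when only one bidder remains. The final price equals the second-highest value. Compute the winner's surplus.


Step 1: Identify the highest value: 451
Step 2: Identify the second-highest value: 438
Step 3: The final price = second-highest value = 438
Step 4: Surplus = 451 - 438 = 13

13


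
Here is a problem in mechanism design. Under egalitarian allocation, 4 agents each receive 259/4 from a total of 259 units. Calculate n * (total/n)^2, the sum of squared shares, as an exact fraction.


Step 1: Each agent's share = 259/4
Step 2: Square of each share = (259/4)^2 = 67081/16
Step 3: Sum of squares = 4 * 67081/16 = 67081/4

67081/4


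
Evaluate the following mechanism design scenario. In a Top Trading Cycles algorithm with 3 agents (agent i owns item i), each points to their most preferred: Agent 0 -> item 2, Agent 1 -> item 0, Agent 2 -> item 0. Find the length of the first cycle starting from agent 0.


Step 1: Trace the pointer graph from agent 0: 0 -> 2 -> 0
Step 2: A cycle is detected when we revisit agent 0
Step 3: The cycle is: 0 -> 2 -> 0
Step 4: Cycle length = 2

2


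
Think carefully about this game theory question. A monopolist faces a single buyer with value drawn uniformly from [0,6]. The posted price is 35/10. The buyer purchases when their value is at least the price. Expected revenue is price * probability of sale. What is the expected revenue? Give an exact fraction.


Step 1: Posted price r = 7/2, value support [0,6]
Step 2: P(v >= r) = (6 - 7/2)/6 = 5/12
Step 3: Expected revenue = r * P(v >= r) = 7/2 * 5/12
Step 4: Revenue = 35/24

35/24


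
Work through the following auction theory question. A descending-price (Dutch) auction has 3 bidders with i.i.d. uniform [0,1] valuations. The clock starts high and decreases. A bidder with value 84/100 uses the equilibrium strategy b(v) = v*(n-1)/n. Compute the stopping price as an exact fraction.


Step 1: Dutch auctions are strategically equivalent to first-price auctions
Step 2: The equilibrium bid is b(v) = v*(n-1)/n
Step 3: b = 21/25 * 2/3
Step 4: b = 14/25

14/25


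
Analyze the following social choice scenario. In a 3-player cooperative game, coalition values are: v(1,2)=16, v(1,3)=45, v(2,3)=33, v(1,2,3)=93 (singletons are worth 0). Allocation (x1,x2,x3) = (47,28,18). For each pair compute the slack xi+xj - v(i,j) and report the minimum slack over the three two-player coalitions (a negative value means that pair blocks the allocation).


Step 1: Slack for coalition (1,2): x1+x2 - v12 = 75 - 16 = 59
Step 2: Slack for coalition (1,3): x1+x3 - v13 = 65 - 45 = 20
Step 3: Slack for coalition (2,3): x2+x3 - v23 = 46 - 33 = 13
Step 4: Minimum slack = min(59, 20, 13) = 13, attained by (2,3); no pair can gain by deviating, so the allocation is in the core

13


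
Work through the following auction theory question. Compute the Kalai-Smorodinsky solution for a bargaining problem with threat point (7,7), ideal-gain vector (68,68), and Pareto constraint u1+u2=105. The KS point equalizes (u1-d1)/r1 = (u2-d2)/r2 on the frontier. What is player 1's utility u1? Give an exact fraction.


Step 1: At the KS point, (u1-d1)/r1 = (u2-d2)/r2 = t and u1+u2 = 105
Step 2: u1 = d1 + r1*t and u2 = d2 + r2*t, so (d1 + r1*t) + (d2 + r2*t) = 105
Step 3: t = (105 - 7 - 7)/(68 + 68) = 91/136
Step 4: u1 = d1 + r1*t = 7 + 68 * 91/136 = 105/2
Step 5: (Check: u2 = d2 + r2*t = 105/2; u1+u2 = 105/2 + 105/2 = 105, on the frontier.)

105/2


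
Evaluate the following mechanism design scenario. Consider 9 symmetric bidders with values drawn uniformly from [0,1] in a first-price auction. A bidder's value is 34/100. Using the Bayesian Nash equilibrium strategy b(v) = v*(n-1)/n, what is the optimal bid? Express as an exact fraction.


Step 1: The symmetric BNE bidding function is b(v) = v * (n-1) / n
Step 2: Substitute v = 17/50 and n = 9
Step 3: b = 17/50 * 8/9
Step 4: b = 68/225

68/225


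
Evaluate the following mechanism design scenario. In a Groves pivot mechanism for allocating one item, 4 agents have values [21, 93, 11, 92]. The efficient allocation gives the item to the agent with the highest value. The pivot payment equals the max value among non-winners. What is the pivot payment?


Step 1: The efficient winner is agent 1 with value 93
Step 2: Other agents' values: [21, 11, 92]
Step 3: Pivot payment = max(others) = 92
Step 4: The winner pays 92

92


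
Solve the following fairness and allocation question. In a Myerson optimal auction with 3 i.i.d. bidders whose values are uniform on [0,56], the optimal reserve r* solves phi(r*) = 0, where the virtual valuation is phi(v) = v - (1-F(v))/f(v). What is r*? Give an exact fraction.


Step 1: For U[0,56], F(v) = v/56 and f(v) = 1/56
Step 2: phi(v) = v - (1 - v/56)/(1/56) = v - (56 - v) = 2v - 56
Step 3: Set phi(r*) = 0: 2r* - 56 = 0
Step 4: r* = 56/2 = 28 (the number of bidders n = 3 does not enter)

28


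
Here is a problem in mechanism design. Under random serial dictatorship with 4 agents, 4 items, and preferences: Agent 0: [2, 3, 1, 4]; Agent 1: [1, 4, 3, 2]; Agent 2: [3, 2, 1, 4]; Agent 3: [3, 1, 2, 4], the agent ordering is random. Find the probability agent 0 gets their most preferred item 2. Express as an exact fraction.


Step 1: Agent 0 wants item 2
Step 2: There are 24 possible orderings of agents
Step 3: In 18 orderings, agent 0 gets item 2
Step 4: Probability = 18/24 = 3/4

3/4


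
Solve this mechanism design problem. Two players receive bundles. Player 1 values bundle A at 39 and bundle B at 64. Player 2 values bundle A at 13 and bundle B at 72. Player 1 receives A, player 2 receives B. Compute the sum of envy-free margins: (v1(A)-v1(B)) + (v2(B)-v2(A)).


Step 1: Player 1's margin = v1(A) - v1(B) = 39 - 64 = -25
Step 2: Player 2's margin = v2(B) - v2(A) = 72 - 13 = 59
Step 3: Total margin = -25 + 59 = 34

34


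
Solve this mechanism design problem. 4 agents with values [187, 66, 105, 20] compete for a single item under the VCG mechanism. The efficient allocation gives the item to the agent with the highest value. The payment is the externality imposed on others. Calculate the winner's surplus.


Step 1: The winner is the agent with the highest value: agent 0 with value 187
Step 2: Values of other agents: [66, 105, 20]
Step 3: VCG payment = max of others' values = 105
Step 4: Surplus = 187 - 105 = 82

82


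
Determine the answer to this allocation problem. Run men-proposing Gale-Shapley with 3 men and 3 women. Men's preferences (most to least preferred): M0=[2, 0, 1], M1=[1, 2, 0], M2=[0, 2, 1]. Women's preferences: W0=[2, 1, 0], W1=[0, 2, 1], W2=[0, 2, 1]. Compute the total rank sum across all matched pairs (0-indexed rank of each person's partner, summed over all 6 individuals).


Step 1: Run Gale-Shapley (men propose, women hold best offer):
  M0 proposes to W2; she accepts
  M1 proposes to W1; she accepts
  M2 proposes to W0; she accepts
Step 2: Final matching: W0-M2, W1-M1, W2-M0
Step 3: 0-indexed ranks (man's rank of his match, then woman's): 0 + 0 + 0 + 2 + 0 + 0
Step 4: Total rank sum = 2

2


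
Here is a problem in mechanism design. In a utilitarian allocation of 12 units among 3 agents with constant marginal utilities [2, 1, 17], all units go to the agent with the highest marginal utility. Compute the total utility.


Step 1: The marginal utilities are [2, 1, 17]
Step 2: The highest marginal utility is 17
Step 3: All 12 units go to that agent
Step 4: Total utility = 17 * 12 = 204

204


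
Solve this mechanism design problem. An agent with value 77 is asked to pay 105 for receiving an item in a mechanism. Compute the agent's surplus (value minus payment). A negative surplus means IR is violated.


Step 1: Surplus = value - payment = 77 - 105 = -28
Step 2: IR is violated (surplus < 0)

-28


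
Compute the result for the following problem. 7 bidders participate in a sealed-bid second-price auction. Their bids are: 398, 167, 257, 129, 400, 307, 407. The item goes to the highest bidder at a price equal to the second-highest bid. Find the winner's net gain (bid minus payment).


Step 1: Sort bids in descending order: 407, 400, 398, 307, 257, 167, 129
Step 2: The winning bid is the highest: 407
Step 3: The payment equals the second-highest bid: 400
Step 4: Surplus = winner's bid - payment = 407 - 400 = 7

7


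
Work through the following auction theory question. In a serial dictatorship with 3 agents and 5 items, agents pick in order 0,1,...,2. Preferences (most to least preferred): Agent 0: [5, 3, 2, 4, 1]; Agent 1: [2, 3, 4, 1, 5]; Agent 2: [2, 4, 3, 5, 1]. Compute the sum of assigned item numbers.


Step 1: Agent 0 picks item 5
Step 2: Agent 1 picks item 2
Step 3: Agent 2 picks item 4
Step 4: Sum = 5 + 2 + 4 = 11

11


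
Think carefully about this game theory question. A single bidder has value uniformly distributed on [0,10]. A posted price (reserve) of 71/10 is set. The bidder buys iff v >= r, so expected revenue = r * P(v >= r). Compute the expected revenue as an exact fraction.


Step 1: Posted price r = 71/10, value support [0,10]
Step 2: P(v >= r) = (10 - 71/10)/10 = 29/100
Step 3: Expected revenue = r * P(v >= r) = 71/10 * 29/100
Step 4: Revenue = 2059/1000

2059/1000


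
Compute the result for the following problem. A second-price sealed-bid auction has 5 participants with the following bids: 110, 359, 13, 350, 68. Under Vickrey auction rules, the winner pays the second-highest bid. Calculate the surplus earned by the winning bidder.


Step 1: Sort bids in descending order: 359, 350, 110, 68, 13
Step 2: The winning bid is the highest: 359
Step 3: The payment equals the second-highest bid: 350
Step 4: Surplus = winner's bid - payment = 359 - 350 = 9

9


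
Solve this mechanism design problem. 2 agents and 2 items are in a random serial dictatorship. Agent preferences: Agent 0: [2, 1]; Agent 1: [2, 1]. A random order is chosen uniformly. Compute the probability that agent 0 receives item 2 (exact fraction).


Step 1: Agent 0 wants item 2
Step 2: There are 2 possible orderings of agents
Step 3: In 1 orderings, agent 0 gets item 2
Step 4: Probability = 1/2

1/2


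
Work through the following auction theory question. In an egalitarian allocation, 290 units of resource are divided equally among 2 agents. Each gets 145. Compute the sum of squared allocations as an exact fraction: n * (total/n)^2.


Step 1: Each agent's share = 290/2 = 145
Step 2: Square of each share = (145)^2 = 21025
Step 3: Sum of squares = 2 * 21025 = 42050

42050


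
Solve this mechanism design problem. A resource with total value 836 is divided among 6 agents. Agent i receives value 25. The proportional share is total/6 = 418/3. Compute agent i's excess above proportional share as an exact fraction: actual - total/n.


Step 1: Proportional share = 836/6 = 418/3
Step 2: Agent's actual allocation = 25
Step 3: Excess = 25 - 418/3 = -343/3

-343/3


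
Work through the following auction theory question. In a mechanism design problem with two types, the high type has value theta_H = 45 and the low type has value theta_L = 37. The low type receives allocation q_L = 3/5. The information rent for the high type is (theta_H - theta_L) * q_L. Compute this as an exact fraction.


Step 1: theta_H - theta_L = 45 - 37 = 8
Step 2: Information rent = (theta_H - theta_L) * q_L
Step 3: = 8 * 3/5
Step 4: = 24/5

24/5
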